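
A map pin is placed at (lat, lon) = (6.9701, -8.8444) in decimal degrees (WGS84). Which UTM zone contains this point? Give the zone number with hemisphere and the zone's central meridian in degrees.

Zone 29N, central meridian -9°

UTM zone = ⌊(λ + 180)/6⌋ + 1; -8.8444° ∈ [-12°, -6°) → zone 29.
Hemisphere: N (φ ≥ 0).
Central meridian λ₀ = 6×29 − 183 = -9°.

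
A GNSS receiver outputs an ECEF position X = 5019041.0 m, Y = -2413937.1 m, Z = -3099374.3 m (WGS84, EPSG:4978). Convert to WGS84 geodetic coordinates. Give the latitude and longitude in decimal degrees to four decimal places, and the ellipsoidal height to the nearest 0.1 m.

lat -29.2599°, lon -25.6855°, h 634.0 m

λ = atan2(Y, X) = -25.68549981°; p = √(X²+Y²) = 5569368.4 m.
Bowring's method on WGS84 (a = 6378137 m, b = 6356752.314 m) gives φ = -29.25989992°, h = 634.032 m.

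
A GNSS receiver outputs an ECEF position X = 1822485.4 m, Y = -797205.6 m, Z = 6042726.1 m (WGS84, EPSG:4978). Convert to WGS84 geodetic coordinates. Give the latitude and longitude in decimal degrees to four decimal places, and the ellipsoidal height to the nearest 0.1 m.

λ = atan2(Y, X) = -23.62590075°; p = √(X²+Y²) = 1989218.4 m.
Bowring's method on WGS84 (a = 6378137 m, b = 6356752.314 m) gives φ = 71.89280018°, h = 2890.041 m.

lat 71.8928°, lon -23.6259°, h 2890.0 m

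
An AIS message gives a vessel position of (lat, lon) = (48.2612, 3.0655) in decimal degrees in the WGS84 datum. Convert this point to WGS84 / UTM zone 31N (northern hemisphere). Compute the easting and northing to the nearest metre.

E 504861 m, N 5345334 m

Zone 31 central meridian λ₀ = 6×31 − 183 = 3°; Δλ = +0.0655°.
Transverse Mercator on WGS84 with k₀ = 0.9996 gives E = 504861.291 m, N = 5345334.256 m.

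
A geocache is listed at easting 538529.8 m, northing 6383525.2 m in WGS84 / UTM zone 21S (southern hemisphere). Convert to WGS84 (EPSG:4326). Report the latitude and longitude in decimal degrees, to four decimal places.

lat -32.6853°, lon -56.5890°

Zone 21S: λ₀ = -57°, k₀ = 0.9996, false easting 500000 m, false northing 10000000 m.
Meridian distance M = (N − FN)/k₀ = -3617922.0 m.
Inverse transverse Mercator on WGS84 gives φ = -32.68530018°, λ = -56.58899965°.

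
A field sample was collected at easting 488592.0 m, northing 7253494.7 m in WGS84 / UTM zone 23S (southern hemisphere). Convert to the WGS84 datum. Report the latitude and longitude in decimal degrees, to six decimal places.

Zone 23S: λ₀ = -45°, k₀ = 0.9996, false easting 500000 m, false northing 10000000 m.
Meridian distance M = (N − FN)/k₀ = -2747604.3 m.
Inverse transverse Mercator on WGS84 gives φ = -24.83340006°, λ = -45.11289975°.

lat -24.833400°, lon -45.112900°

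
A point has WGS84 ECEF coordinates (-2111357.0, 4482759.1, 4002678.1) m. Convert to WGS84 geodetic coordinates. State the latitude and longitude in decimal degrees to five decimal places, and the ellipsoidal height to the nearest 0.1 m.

λ = atan2(Y, X) = 115.22019984°; p = √(X²+Y²) = 4955094.1 m.
Bowring's method on WGS84 (a = 6378137 m, b = 6356752.314 m) gives φ = 39.11919965°, h = 135.774 m.

lat 39.11920°, lon 115.22020°, h 135.8 m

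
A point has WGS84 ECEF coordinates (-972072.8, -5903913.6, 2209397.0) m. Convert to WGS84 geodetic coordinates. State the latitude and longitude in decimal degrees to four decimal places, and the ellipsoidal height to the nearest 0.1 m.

λ = atan2(Y, X) = -99.34979985°; p = √(X²+Y²) = 5983403.8 m.
Bowring's method on WGS84 (a = 6378137 m, b = 6356752.314 m) gives φ = 20.39220040°, h = 2728.199 m.

lat 20.3922°, lon -99.3498°, h 2728.2 m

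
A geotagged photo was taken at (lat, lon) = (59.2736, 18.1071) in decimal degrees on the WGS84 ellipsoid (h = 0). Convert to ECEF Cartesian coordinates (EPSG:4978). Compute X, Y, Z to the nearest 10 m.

X 3105140 m, Y 1015340 m, Z 5459570 m

WGS84: a = 6378137 m, e² = 0.006694380; N(φ) = a/√(1−e²sin²φ) = 6393971.307 m.
X = (N+h)·cosφ·cosλ = 3105142.239 m; Y = (N+h)·cosφ·sinλ = 1015342.834 m; Z = (N(1−e²)+h)·sinφ = 5459571.280 m.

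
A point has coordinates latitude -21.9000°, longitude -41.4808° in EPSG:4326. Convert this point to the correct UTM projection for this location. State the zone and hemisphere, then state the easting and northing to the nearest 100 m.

Longitude -41.4808° lies in the 6° band [-42°, -36°), giving zone 24; latitude is south of the equator, so 24S.
Zone 24 central meridian λ₀ = 6×24 − 183 = -39°; Δλ = -2.4808°.
Transverse Mercator on WGS84 with k₀ = 0.9996 gives E = 243692.387 m, N = 7576171.039 m.

Zone 24S: E 243700 m, N 7576200 m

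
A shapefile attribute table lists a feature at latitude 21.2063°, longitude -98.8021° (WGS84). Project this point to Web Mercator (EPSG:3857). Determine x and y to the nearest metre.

Web Mercator is spherical with R = a = 6378137 m.
x = R·λ = 6378137 × -1.724421953 = -10998599.461 m.
y = R·ln tan(π/4 + φ/2) = 6378137 × 0.378871562 = 2416494.727 m.

x -10998599 m, y 2416495 m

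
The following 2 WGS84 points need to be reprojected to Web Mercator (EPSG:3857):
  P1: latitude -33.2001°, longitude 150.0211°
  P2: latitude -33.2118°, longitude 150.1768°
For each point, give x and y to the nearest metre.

P1: x 16700272 m, y -3921894 m; P2: x 16717605 m, y -3923451 m

Web Mercator: x = R·λ, y = R·ln tan(π/4+φ/2), R = 6378137 m.
P1 (-33.2001°, 150.0211°) → (16700272.460, -3921894.110) m.
P2 (-33.2118°, 150.1768°) → (16717604.905, -3923450.733) m.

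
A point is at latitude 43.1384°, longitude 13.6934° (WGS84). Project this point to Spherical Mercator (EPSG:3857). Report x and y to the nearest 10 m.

Web Mercator is spherical with R = a = 6378137 m.
x = R·λ = 6378137 × 0.238994916 = 1524342.315 m.
y = R·ln tan(π/4 + φ/2) = 6378137 × 0.836147220 = 5333061.520 m.

x 1524340 m, y 5333060 m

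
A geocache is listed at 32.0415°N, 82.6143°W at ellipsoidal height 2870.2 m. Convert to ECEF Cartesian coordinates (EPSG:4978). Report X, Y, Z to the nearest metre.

X 695966 m, Y -5369132 m, Z 3365856 m

WGS84: a = 6378137 m, e² = 0.006694380; N(φ) = a/√(1−e²sin²φ) = 6384154.469 m.
X = (N+h)·cosφ·cosλ = 695965.934 m; Y = (N+h)·cosφ·sinλ = -5369132.295 m; Z = (N(1−e²)+h)·sinφ = 3365855.850 m.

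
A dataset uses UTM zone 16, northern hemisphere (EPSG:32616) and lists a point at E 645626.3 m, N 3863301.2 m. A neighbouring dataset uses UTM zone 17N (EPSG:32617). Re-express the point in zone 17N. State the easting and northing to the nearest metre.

UTM 16N → geographic: φ = 34.90169993°, λ = -85.40609976°.
UTM 17N (λ₀ = -81°) forward: E = 97317.872 m, N = 3871011.489 m.

E 97318 m, N 3871011 m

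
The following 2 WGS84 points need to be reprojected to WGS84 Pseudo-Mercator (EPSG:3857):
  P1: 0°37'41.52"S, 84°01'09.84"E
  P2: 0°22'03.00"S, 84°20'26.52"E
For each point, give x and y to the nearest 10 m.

Web Mercator: x = R·λ, y = R·ln tan(π/4+φ/2), R = 6378137 m.
P1 (-0.6282°, 84.0194°) → (9352996.825, -69932.305) m.
P2 (-0.3675°, 84.3407°) → (9388763.777, -40910.193) m.

P1: x 9353000 m, y -69930 m; P2: x 9388760 m, y -40910 m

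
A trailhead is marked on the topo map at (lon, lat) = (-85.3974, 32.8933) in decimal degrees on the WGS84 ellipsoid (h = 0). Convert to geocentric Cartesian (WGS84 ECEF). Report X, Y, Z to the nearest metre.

WGS84: a = 6378137 m, e² = 0.006694380; N(φ) = a/√(1−e²sin²φ) = 6384442.790 m.
X = (N+h)·cosφ·cosλ = 430181.740 m; Y = (N+h)·cosφ·sinλ = -5343622.816 m; Z = (N(1−e²)+h)·sinφ = 3444028.318 m.

X 430182 m, Y -5343623 m, Z 3444028 m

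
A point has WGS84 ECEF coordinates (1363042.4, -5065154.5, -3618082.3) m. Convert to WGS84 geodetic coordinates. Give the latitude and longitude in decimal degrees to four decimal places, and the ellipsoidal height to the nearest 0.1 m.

lat -34.7768°, lon -74.9384°, h 922.9 m

λ = atan2(Y, X) = -74.93839985°; p = √(X²+Y²) = 5245347.9 m.
Bowring's method on WGS84 (a = 6378137 m, b = 6356752.314 m) gives φ = -34.77680032°, h = 922.875 m.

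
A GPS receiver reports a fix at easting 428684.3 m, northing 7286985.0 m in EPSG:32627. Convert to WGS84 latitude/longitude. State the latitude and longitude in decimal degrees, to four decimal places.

Zone 27N: λ₀ = -21°, k₀ = 0.9996, false easting 500000 m.
Meridian distance M = (N − FN)/k₀ = 7289901.0 m.
Inverse transverse Mercator on WGS84 gives φ = 65.69670032°, λ = -22.55300074°.

lat 65.6967°, lon -22.5530°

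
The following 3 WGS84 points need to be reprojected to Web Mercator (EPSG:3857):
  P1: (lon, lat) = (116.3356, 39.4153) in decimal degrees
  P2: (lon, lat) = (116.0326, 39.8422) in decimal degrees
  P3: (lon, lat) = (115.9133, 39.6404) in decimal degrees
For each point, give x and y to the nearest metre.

Web Mercator: x = R·λ, y = R·ln tan(π/4+φ/2), R = 6378137 m.
P1 (39.4153°, 116.3356°) → (12950419.753, 4781335.531) m.
P2 (39.8422°, 116.0326°) → (12916689.947, 4843037.641) m.
P3 (39.6404°, 115.9133°) → (12903409.532, 4813822.965) m.

P1: x 12950420 m, y 4781336 m; P2: x 12916690 m, y 4843038 m; P3: x 12903410 m, y 4813823 m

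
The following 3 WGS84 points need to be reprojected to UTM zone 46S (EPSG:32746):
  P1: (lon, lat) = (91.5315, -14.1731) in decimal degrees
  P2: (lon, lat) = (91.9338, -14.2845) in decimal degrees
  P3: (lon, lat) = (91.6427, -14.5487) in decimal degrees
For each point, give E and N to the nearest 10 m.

P1: E 341520 m, N 8432630 m; P2: E 385000 m, N 8420540 m; P3: E 353770 m, N 8391150 m

UTM zone 46S: λ₀ = 93°, k₀ = 0.9996.
P1 (-14.1731°, 91.5315°) → (341519.590, 8432632.196) m.
P2 (-14.2845°, 91.9338°) → (384997.423, 8420544.998) m.
P3 (-14.5487°, 91.6427°) → (353766.541, 8391153.646) m.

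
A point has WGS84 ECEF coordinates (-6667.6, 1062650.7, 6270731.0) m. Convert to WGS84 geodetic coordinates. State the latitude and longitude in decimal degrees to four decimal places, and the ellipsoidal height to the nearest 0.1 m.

λ = atan2(Y, X) = 90.35949755°; p = √(X²+Y²) = 1062671.6 m.
Bowring's method on WGS84 (a = 6378137 m, b = 6356752.314 m) gives φ = 80.44489984°, h = 2790.261 m.

lat 80.4449°, lon 90.3595°, h 2790.3 m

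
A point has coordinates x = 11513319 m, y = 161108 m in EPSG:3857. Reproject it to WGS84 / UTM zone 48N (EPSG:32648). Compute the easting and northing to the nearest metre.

Web Mercator inverse (R = 6378137 m) → φ = 1.44710391°, λ = 103.42590429°.
UTM 48N forward: E = 324875.896 m, N = 160009.566 m.

E 324876 m, N 160010 m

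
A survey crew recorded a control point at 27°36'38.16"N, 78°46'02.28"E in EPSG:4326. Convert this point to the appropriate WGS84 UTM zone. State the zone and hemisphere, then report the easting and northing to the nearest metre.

Longitude 78.7673° lies in the 6° band [78°, 84°), giving zone 44; latitude is north of the equator, so 44N.
Zone 44 central meridian λ₀ = 6×44 − 183 = 81°; Δλ = -2.2327°.
Transverse Mercator on WGS84 with k₀ = 0.9996 gives E = 279659.196 m, N = 3056058.099 m.

Zone 44N: E 279659 m, N 3056058 m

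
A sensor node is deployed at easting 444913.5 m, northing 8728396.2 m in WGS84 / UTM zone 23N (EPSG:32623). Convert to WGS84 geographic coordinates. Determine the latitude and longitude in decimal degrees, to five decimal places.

Zone 23N: λ₀ = -45°, k₀ = 0.9996, false easting 500000 m.
Meridian distance M = (N − FN)/k₀ = 8731889.0 m.
Inverse transverse Mercator on WGS84 gives φ = 78.61689966°, λ = -47.50089910°.

lat 78.61690°, lon -47.50090°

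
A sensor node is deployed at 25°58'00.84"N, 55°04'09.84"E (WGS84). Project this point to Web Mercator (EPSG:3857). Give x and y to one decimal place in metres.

Web Mercator is spherical with R = a = 6378137 m.
x = R·λ = 6378137 × 0.961142347 = 6130297.566 m.
y = R·ln tan(π/4 + φ/2) = 6378137 × 0.469570024 = 2994981.944 m.

x 6130297.6 m, y 2994981.9 m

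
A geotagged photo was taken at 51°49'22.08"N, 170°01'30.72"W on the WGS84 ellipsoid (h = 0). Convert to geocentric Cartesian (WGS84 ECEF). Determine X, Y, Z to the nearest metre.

X -3890763 m, Y -684282 m, Z 4990641 m

WGS84: a = 6378137 m, e² = 0.006694380; N(φ) = a/√(1−e²sin²φ) = 6391370.754 m.
X = (N+h)·cosφ·cosλ = -3890763.007 m; Y = (N+h)·cosφ·sinλ = -684282.179 m; Z = (N(1−e²)+h)·sinφ = 4990640.788 m.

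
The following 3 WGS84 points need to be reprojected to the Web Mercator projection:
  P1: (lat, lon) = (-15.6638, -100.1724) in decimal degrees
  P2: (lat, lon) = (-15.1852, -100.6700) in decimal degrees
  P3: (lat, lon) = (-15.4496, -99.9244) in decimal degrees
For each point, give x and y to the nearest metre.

P1: x -11151141 m, y -1765821 m; P2: x -11206533 m, y -1710553 m; P3: x -11123533 m, y -1741070 m

Web Mercator: x = R·λ, y = R·ln tan(π/4+φ/2), R = 6378137 m.
P1 (-15.6638°, -100.1724°) → (-11151140.560, -1765821.417) m.
P2 (-15.1852°, -100.6700°) → (-11206533.138, -1710553.062) m.
P3 (-15.4496°, -99.9244°) → (-11123533.326, -1741070.011) m.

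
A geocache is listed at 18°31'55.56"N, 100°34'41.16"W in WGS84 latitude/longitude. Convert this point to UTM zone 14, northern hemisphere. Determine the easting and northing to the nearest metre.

E 333429 m, N 2049786 m

Zone 14 central meridian λ₀ = 6×14 − 183 = -99°; Δλ = -1.5781°.
Transverse Mercator on WGS84 with k₀ = 0.9996 gives E = 333429.499 m, N = 2049785.872 m.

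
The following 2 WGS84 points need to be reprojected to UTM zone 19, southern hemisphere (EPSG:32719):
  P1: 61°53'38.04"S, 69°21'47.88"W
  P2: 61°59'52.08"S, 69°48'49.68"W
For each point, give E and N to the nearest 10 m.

UTM zone 19S: λ₀ = -69°, k₀ = 0.9996.
P1 (-61.8939°, -69.3633°) → (480905.263, 3137586.007) m.
P2 (-61.9978°, -69.8138°) → (457373.092, 3125797.643) m.

P1: E 480910 m, N 3137590 m; P2: E 457370 m, N 3125800 m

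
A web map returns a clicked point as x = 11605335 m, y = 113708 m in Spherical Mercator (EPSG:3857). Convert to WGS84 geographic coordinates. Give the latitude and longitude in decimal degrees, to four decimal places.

R = 6378137 m. λ = x/R = 104.25249808°.
φ = 2·arctan(exp(y/R)) − 90° = 2·arctan(1.01799) − 90° = 1.02140224°.

lat 1.0214°, lon 104.2525°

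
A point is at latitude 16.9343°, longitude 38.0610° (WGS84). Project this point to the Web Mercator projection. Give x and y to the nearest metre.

Web Mercator is spherical with R = a = 6378137 m.
x = R·λ = 6378137 × 0.664289767 = 4236931.139 m.
y = R·ln tan(π/4 + φ/2) = 6378137 × 0.299958830 = 1913178.513 m.

x 4236931 m, y 1913179 m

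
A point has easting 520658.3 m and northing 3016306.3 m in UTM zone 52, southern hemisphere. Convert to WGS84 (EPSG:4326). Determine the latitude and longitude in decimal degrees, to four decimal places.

lat -62.9824°, lon 129.4076°

Zone 52S: λ₀ = 129°, k₀ = 0.9996, false easting 500000 m, false northing 10000000 m.
Meridian distance M = (N − FN)/k₀ = -6986488.3 m.
Inverse transverse Mercator on WGS84 gives φ = -62.98239965°, λ = 129.40759984°.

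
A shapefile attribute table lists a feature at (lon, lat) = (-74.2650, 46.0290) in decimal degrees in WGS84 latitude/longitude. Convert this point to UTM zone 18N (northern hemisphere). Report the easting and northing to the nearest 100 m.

E 556900 m, N 5097500 m

Zone 18 central meridian λ₀ = 6×18 − 183 = -75°; Δλ = +0.7350°.
Transverse Mercator on WGS84 with k₀ = 0.9996 gives E = 556882.957 m, N = 5097532.187 m.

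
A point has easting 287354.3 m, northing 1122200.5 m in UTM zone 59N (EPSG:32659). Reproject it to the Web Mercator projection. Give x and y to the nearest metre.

Unproject from UTM 59N (λ₀ = 171°) → φ = 10.14609989°, λ = 169.05919965°.
Web Mercator (R = 6378137 m): x = 18819584.019 m, y = 1135408.367 m.

x 18819584 m, y 1135408 m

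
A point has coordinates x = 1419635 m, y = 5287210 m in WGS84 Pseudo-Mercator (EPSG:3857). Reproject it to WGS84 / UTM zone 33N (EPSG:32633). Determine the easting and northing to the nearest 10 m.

Web Mercator inverse (R = 6378137 m) → φ = 42.83710274°, λ = 12.75279818°.
UTM 33N forward: E = 316347.527 m, N = 4745174.981 m.

E 316350 m, N 4745170 m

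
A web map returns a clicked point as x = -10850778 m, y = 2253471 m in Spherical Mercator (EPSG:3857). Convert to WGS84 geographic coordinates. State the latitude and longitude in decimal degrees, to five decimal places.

lat 19.83480°, lon -97.47420°

R = 6378137 m. λ = x/R = -97.47419722°.
φ = 2·arctan(exp(y/R)) − 90° = 2·arctan(1.42377) − 90° = 19.83480039°.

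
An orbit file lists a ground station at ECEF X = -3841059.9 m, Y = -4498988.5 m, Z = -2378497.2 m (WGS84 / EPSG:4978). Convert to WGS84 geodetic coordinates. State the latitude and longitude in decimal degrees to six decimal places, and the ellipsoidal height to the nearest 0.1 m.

λ = atan2(Y, X) = -130.48939982°; p = √(X²+Y²) = 5915626.7 m.
Bowring's method on WGS84 (a = 6378137 m, b = 6356752.314 m) gives φ = -22.03709995°, h = 735.173 m.

lat -22.037100°, lon -130.489400°, h 735.2 m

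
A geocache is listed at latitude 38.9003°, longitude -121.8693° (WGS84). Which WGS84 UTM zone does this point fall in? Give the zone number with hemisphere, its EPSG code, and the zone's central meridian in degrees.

UTM zone = ⌊(λ + 180)/6⌋ + 1; -121.8693° ∈ [-126°, -120°) → zone 10.
Hemisphere: N (φ ≥ 0).
Central meridian λ₀ = 6×10 − 183 = -123°.
EPSG code: 32610.

Zone 10N (EPSG:32610), central meridian -123°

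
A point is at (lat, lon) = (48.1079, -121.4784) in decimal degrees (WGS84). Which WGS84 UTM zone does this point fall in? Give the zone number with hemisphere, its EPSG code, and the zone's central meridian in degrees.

Zone 10N (EPSG:32610), central meridian -123°

UTM zone = ⌊(λ + 180)/6⌋ + 1; -121.4784° ∈ [-126°, -120°) → zone 10.
Hemisphere: N (φ ≥ 0).
Central meridian λ₀ = 6×10 − 183 = -123°.
EPSG code: 32610.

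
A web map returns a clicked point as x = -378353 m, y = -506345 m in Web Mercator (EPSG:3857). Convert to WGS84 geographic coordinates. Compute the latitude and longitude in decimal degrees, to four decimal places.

R = 6378137 m. λ = x/R = -3.39880283°.
φ = 2·arctan(exp(y/R)) − 90° = 2·arctan(0.92368) − 90° = -4.54380422°.

lat -4.5438°, lon -3.3988°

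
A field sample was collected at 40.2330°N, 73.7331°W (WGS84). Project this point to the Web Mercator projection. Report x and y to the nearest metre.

x -8207931 m, y 4899859 m

Web Mercator is spherical with R = a = 6378137 m.
x = R·λ = 6378137 × -1.286885363 = -8207931.147 m.
y = R·ln tan(π/4 + φ/2) = 6378137 × 0.768227336 = 4899859.198 m.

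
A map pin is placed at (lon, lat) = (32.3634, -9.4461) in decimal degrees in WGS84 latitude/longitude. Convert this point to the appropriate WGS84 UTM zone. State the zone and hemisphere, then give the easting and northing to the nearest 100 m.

Longitude 32.3634° lies in the 6° band [30°, 36°), giving zone 36; latitude is south of the equator, so 36S.
Zone 36 central meridian λ₀ = 6×36 − 183 = 33°; Δλ = -0.6366°.
Transverse Mercator on WGS84 with k₀ = 0.9996 gives E = 430115.216 m, N = 8955763.925 m.

Zone 36S: E 430100 m, N 8955800 m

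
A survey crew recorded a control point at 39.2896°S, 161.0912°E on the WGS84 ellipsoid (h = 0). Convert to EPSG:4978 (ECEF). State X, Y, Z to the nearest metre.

WGS84: a = 6378137 m, e² = 0.006694380; N(φ) = a/√(1−e²sin²φ) = 6386715.017 m.
X = (N+h)·cosφ·cosλ = -4676283.354 m; Y = (N+h)·cosφ·sinλ = 1601852.107 m; Z = (N(1−e²)+h)·sinφ = -4017251.712 m.

X -4676283 m, Y 1601852 m, Z -4017252 m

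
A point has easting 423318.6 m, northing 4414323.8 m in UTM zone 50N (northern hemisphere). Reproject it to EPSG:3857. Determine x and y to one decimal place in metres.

Unproject from UTM 50N (λ₀ = 117°) → φ = 39.87549996°, λ = 116.10330041°.
Web Mercator (R = 6378137 m): x = 12924560.281 m, y = 4847866.732 m.

x 12924560.3 m, y 4847866.7 m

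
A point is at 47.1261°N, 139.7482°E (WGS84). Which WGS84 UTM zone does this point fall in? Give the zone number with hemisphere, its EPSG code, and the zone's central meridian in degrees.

Zone 54N (EPSG:32654), central meridian 141°

UTM zone = ⌊(λ + 180)/6⌋ + 1; 139.7482° ∈ [138°, 144°) → zone 54.
Hemisphere: N (φ ≥ 0).
Central meridian λ₀ = 6×54 − 183 = 141°.
EPSG code: 32654.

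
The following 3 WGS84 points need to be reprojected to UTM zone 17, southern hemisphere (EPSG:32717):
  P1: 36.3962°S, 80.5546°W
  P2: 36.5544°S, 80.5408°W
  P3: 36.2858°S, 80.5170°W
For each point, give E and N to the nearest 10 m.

UTM zone 17S: λ₀ = -81°, k₀ = 0.9996.
P1 (-36.3962°, -80.5546°) → (539941.209, 5972013.600) m.
P2 (-36.5544°, -80.5408°) → (541095.121, 5954459.547) m.
P3 (-36.2858°, -80.5170°) → (543374.184, 5984243.194) m.

P1: E 539940 m, N 5972010 m; P2: E 541100 m, N 5954460 m; P3: E 543370 m, N 5984240 m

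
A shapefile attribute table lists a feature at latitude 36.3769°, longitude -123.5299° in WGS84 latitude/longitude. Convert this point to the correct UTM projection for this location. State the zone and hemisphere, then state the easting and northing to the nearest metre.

Zone 10N: E 452469 m, N 4025884 m

Longitude -123.5299° lies in the 6° band [-126°, -120°), giving zone 10; latitude is north of the equator, so 10N.
Zone 10 central meridian λ₀ = 6×10 − 183 = -123°; Δλ = -0.5299°.
Transverse Mercator on WGS84 with k₀ = 0.9996 gives E = 452469.455 m, N = 4025883.851 m.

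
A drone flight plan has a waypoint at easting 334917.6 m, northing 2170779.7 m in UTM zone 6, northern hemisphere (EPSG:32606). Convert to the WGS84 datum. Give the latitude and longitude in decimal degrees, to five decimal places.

lat 19.62530°, lon -148.57430°

Zone 6N: λ₀ = -147°, k₀ = 0.9996, false easting 500000 m.
Meridian distance M = (N − FN)/k₀ = 2171648.4 m.
Inverse transverse Mercator on WGS84 gives φ = 19.62529960°, λ = -148.57430039°.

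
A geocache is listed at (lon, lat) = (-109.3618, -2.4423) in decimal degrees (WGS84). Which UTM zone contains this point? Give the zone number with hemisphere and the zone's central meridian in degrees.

UTM zone = ⌊(λ + 180)/6⌋ + 1; -109.3618° ∈ [-114°, -108°) → zone 12.
Hemisphere: S (φ < 0).
Central meridian λ₀ = 6×12 − 183 = -111°.

Zone 12S, central meridian -111°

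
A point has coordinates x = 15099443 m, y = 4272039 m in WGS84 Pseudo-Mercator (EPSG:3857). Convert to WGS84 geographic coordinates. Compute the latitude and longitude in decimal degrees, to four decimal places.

R = 6378137 m. λ = x/R = 135.64060429°.
φ = 2·arctan(exp(y/R)) − 90° = 2·arctan(1.95384) − 90° = 35.79200359°.

lat 35.7920°, lon 135.6406°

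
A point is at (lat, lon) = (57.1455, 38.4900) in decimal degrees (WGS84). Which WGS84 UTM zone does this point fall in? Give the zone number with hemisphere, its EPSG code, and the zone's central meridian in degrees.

UTM zone = ⌊(λ + 180)/6⌋ + 1; 38.4900° ∈ [36°, 42°) → zone 37.
Hemisphere: N (φ ≥ 0).
Central meridian λ₀ = 6×37 − 183 = 39°.
EPSG code: 32637.

Zone 37N (EPSG:32637), central meridian 39°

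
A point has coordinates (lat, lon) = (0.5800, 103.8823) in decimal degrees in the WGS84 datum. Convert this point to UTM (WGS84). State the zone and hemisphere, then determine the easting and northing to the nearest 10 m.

Longitude 103.8823° lies in the 6° band [102°, 108°), giving zone 48; latitude is north of the equator, so 48N.
Zone 48 central meridian λ₀ = 6×48 − 183 = 105°; Δλ = -1.1177°.
Transverse Mercator on WGS84 with k₀ = 0.9996 gives E = 375626.363 m, N = 64119.730 m.

Zone 48N: E 375630 m, N 64120 m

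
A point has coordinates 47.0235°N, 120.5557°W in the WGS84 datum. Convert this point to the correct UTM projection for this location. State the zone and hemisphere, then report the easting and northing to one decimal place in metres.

Zone 10N: E 685743.9 m, N 5210675.2 m

Longitude -120.5557° lies in the 6° band [-126°, -120°), giving zone 10; latitude is north of the equator, so 10N.
Zone 10 central meridian λ₀ = 6×10 − 183 = -123°; Δλ = +2.4443°.
Transverse Mercator on WGS84 with k₀ = 0.9996 gives E = 685743.910 m, N = 5210675.183 m.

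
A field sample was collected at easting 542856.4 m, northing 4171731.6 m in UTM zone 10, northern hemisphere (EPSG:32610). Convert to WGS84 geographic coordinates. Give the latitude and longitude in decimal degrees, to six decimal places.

lat 37.691800°, lon -122.513900°

Zone 10N: λ₀ = -123°, k₀ = 0.9996, false easting 500000 m.
Meridian distance M = (N − FN)/k₀ = 4173401.0 m.
Inverse transverse Mercator on WGS84 gives φ = 37.69179962°, λ = -122.51390006°.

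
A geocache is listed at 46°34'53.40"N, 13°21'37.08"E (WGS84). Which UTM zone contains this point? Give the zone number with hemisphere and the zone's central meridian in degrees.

Zone 33N, central meridian 15°

UTM zone = ⌊(λ + 180)/6⌋ + 1; 13.3603° ∈ [12°, 18°) → zone 33.
Hemisphere: N (φ ≥ 0).
Central meridian λ₀ = 6×33 − 183 = 15°.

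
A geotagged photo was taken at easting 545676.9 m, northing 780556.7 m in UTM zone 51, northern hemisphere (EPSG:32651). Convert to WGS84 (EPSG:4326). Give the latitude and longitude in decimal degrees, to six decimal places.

lat 7.061400°, lon 123.413600°

Zone 51N: λ₀ = 123°, k₀ = 0.9996, false easting 500000 m.
Meridian distance M = (N − FN)/k₀ = 780869.0 m.
Inverse transverse Mercator on WGS84 gives φ = 7.06140001°, λ = 123.41359968°.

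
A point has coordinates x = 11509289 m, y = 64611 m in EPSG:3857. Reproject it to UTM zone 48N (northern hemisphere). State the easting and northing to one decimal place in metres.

E 320799.6 m, N 64177.2 m

Web Mercator inverse (R = 6378137 m) → φ = 0.58040056°, λ = 103.38970218°.
UTM 48N forward: E = 320799.554 m, N = 64177.237 m.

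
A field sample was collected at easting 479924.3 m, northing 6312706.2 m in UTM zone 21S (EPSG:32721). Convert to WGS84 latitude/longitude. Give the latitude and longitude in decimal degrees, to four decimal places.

lat -33.3246°, lon -57.2157°

Zone 21S: λ₀ = -57°, k₀ = 0.9996, false easting 500000 m, false northing 10000000 m.
Meridian distance M = (N − FN)/k₀ = -3688769.3 m.
Inverse transverse Mercator on WGS84 gives φ = -33.32459973°, λ = -57.21569992°.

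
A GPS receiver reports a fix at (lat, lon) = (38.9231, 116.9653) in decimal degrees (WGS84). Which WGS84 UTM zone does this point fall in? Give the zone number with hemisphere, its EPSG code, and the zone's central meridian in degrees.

UTM zone = ⌊(λ + 180)/6⌋ + 1; 116.9653° ∈ [114°, 120°) → zone 50.
Hemisphere: N (φ ≥ 0).
Central meridian λ₀ = 6×50 − 183 = 117°.
EPSG code: 32650.

Zone 50N (EPSG:32650), central meridian 117°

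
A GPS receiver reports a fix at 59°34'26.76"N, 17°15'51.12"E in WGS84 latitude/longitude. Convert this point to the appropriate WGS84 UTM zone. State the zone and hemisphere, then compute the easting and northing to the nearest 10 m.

Longitude 17.2642° lies in the 6° band [12°, 18°), giving zone 33; latitude is north of the equator, so 33N.
Zone 33 central meridian λ₀ = 6×33 − 183 = 15°; Δλ = +2.2642°.
Transverse Mercator on WGS84 with k₀ = 0.9996 gives E = 627895.334 m, N = 6606160.704 m.

Zone 33N: E 627900 m, N 6606160 m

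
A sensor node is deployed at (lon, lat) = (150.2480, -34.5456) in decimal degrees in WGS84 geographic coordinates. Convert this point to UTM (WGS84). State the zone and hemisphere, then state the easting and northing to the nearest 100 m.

Longitude 150.2480° lies in the 6° band [150°, 156°), giving zone 56; latitude is south of the equator, so 56S.
Zone 56 central meridian λ₀ = 6×56 − 183 = 153°; Δλ = -2.7520°.
Transverse Mercator on WGS84 with k₀ = 0.9996 gives E = 247460.178 m, N = 6173905.518 m.

Zone 56S: E 247500 m, N 6173900 m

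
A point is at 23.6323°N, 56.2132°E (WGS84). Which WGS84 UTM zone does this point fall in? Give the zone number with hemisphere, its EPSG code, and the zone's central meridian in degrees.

UTM zone = ⌊(λ + 180)/6⌋ + 1; 56.2132° ∈ [54°, 60°) → zone 40.
Hemisphere: N (φ ≥ 0).
Central meridian λ₀ = 6×40 − 183 = 57°.
EPSG code: 32640.

Zone 40N (EPSG:32640), central meridian 57°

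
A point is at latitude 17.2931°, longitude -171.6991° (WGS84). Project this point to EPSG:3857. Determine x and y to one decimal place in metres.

Web Mercator is spherical with R = a = 6378137 m.
x = R·λ = 6378137 × -2.996714618 = -19113456.382 m.
y = R·ln tan(π/4 + φ/2) = 6378137 × 0.306511205 = 1954970.459 m.

x -19113456.4 m, y 1954970.5 m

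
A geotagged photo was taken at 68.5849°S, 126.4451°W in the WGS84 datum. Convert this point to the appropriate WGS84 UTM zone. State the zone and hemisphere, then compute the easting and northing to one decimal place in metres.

Longitude -126.4451° lies in the 6° band [-132°, -126°), giving zone 9; latitude is south of the equator, so 9S.
Zone 9 central meridian λ₀ = 6×9 − 183 = -129°; Δλ = +2.5549°.
Transverse Mercator on WGS84 with k₀ = 0.9996 gives E = 604080.056 m, N = 2389761.458 m.

Zone 9S: E 604080.1 m, N 2389761.5 m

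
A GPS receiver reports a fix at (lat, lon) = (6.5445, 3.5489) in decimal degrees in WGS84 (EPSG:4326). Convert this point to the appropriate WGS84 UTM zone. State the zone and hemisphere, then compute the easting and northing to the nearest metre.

Longitude 3.5489° lies in the 6° band [0°, 6°), giving zone 31; latitude is north of the equator, so 31N.
Zone 31 central meridian λ₀ = 6×31 − 183 = 3°; Δλ = +0.5489°.
Transverse Mercator on WGS84 with k₀ = 0.9996 gives E = 560684.364 m, N = 723428.527 m.

Zone 31N: E 560684 m, N 723429 m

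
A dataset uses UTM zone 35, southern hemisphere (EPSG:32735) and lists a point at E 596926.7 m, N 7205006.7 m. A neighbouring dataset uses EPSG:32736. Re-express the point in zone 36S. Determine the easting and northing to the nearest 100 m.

E -7600 m, N 7195800 m

UTM 35S → geographic: φ = -25.26820035°, λ = 27.96260014°.
UTM 36S (λ₀ = 33°) forward: E = -7632.001 m, N = 7195812.450 m.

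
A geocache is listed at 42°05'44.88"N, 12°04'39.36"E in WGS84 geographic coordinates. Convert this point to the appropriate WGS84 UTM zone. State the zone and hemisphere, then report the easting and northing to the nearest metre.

Zone 33N: E 258326 m, N 4664547 m

Longitude 12.0776° lies in the 6° band [12°, 18°), giving zone 33; latitude is north of the equator, so 33N.
Zone 33 central meridian λ₀ = 6×33 − 183 = 15°; Δλ = -2.9224°.
Transverse Mercator on WGS84 with k₀ = 0.9996 gives E = 258326.362 m, N = 4664546.508 m.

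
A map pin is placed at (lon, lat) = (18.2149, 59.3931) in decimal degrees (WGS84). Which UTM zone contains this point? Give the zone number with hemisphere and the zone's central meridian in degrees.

UTM zone = ⌊(λ + 180)/6⌋ + 1; 18.2149° ∈ [18°, 24°) → zone 34.
Hemisphere: N (φ ≥ 0).
Central meridian λ₀ = 6×34 − 183 = 21°.

Zone 34N, central meridian 21°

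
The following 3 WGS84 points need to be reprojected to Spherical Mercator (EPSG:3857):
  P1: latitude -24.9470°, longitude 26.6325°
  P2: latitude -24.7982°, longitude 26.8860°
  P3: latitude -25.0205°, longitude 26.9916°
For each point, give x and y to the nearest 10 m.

Web Mercator: x = R·λ, y = R·ln tan(π/4+φ/2), R = 6378137 m.
P1 (-24.9470°, 26.6325°) → (2964716.339, -2869236.171) m.
P2 (-24.7982°, 26.8860°) → (2992935.829, -2850978.322) m.
P3 (-25.0205°, 26.9916°) → (3004691.168, -2878262.798) m.

P1: x 2964720 m, y -2869240 m; P2: x 2992940 m, y -2850980 m; P3: x 3004690 m, y -2878260 m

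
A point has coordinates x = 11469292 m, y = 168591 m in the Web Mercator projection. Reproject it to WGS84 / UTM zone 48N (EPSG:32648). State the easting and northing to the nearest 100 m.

E 280900 m, N 167500 m

Web Mercator inverse (R = 6378137 m) → φ = 1.51430239°, λ = 103.03040302°.
UTM 48N forward: E = 280865.805 m, N = 167475.869 m.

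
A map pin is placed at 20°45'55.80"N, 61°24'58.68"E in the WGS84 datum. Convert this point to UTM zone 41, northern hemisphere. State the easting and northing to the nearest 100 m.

Zone 41 central meridian λ₀ = 6×41 − 183 = 63°; Δλ = -1.5837°.
Transverse Mercator on WGS84 with k₀ = 0.9996 gives E = 335136.413 m, N = 2297003.201 m.

E 335100 m, N 2297000 m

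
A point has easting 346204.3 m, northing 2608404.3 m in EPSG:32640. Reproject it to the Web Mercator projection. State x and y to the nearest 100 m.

Unproject from UTM 40N (λ₀ = 57°) → φ = 23.57879961°, λ = 55.49289979°.
Web Mercator (R = 6378137 m): x = 6177441.347 m, y = 2702166.360 m.

x 6177400 m, y 2702200 m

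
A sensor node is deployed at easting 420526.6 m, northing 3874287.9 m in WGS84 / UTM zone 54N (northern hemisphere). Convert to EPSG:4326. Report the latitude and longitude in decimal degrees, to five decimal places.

lat 35.00810°, lon 140.12900°

Zone 54N: λ₀ = 141°, k₀ = 0.9996, false easting 500000 m.
Meridian distance M = (N − FN)/k₀ = 3875838.2 m.
Inverse transverse Mercator on WGS84 gives φ = 35.00810009°, λ = 140.12900014°.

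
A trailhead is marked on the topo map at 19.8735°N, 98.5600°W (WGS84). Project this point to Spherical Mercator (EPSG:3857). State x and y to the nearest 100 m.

Web Mercator is spherical with R = a = 6378137 m.
x = R·λ = 6378137 × -1.720196511 = -10971649.013 m.
y = R·ln tan(π/4 + φ/2) = 6378137 × 0.354029910 = 2258051.271 m.

x -10971600 m, y 2258100 m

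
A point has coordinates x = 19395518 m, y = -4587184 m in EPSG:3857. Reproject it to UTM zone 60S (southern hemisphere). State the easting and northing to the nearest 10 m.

E 257210 m, N 5784480 m

Web Mercator inverse (R = 6378137 m) → φ = -38.05489825°, λ = 174.23290263°.
UTM 60S forward: E = 257214.589 m, N = 5784478.453 m.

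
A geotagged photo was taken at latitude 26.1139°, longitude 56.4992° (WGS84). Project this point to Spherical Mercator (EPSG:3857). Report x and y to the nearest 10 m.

Web Mercator is spherical with R = a = 6378137 m.
x = R·λ = 6378137 × 0.986097065 = 6289462.174 m.
y = R·ln tan(π/4 + φ/2) = 6378137 × 0.472425537 = 3013194.799 m.

x 6289460 m, y 3013190 m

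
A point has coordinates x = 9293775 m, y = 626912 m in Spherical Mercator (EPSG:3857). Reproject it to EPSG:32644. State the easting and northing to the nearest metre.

Web Mercator inverse (R = 6378137 m) → φ = 5.62260019°, λ = 83.48740130°.
UTM 44N forward: E = 775548.155 m, N = 622072.546 m.

E 775548 m, N 622073 m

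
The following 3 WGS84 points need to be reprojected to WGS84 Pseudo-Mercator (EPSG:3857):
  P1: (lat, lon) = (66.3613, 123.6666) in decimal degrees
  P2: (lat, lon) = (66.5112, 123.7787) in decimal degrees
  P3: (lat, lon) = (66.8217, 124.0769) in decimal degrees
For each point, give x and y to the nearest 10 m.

P1: x 13766500 m, y 9976440 m; P2: x 13778980 m, y 10018180 m; P3: x 13812180 m, y 10105450 m

Web Mercator: x = R·λ, y = R·ln tan(π/4+φ/2), R = 6378137 m.
P1 (66.3613°, 123.6666°) → (13766502.940, 9976437.469) m.
P2 (66.5112°, 123.7787°) → (13778981.855, 10018178.671) m.
P3 (66.8217°, 124.0769°) → (13812177.327, 10105446.183) m.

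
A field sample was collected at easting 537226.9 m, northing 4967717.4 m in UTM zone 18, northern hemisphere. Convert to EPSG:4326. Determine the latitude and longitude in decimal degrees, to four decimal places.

lat 44.8619°, lon -74.5288°

Zone 18N: λ₀ = -75°, k₀ = 0.9996, false easting 500000 m.
Meridian distance M = (N − FN)/k₀ = 4969705.3 m.
Inverse transverse Mercator on WGS84 gives φ = 44.86189992°, λ = -74.52879967°.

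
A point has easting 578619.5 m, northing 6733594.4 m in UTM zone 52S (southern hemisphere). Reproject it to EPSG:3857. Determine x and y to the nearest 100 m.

Unproject from UTM 52S (λ₀ = 129°) → φ = -29.52480042°, λ = 129.81130027°.
Web Mercator (R = 6378137 m): x = 14450527.845 m, y = -3442612.452 m.

x 14450500 m, y -3442600 m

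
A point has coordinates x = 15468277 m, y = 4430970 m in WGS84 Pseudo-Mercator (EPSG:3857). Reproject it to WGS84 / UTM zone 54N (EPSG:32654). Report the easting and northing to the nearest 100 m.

Web Mercator inverse (R = 6378137 m) → φ = 36.94160213°, λ = 138.95389648°.
UTM 54N forward: E = 317795.771 m, N = 4090349.892 m.

E 317800 m, N 4090300 m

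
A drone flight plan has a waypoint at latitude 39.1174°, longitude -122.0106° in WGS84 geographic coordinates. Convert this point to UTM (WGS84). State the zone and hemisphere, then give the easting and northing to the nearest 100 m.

Longitude -122.0106° lies in the 6° band [-126°, -120°), giving zone 10; latitude is north of the equator, so 10N.
Zone 10 central meridian λ₀ = 6×10 − 183 = -123°; Δλ = +0.9894°.
Transverse Mercator on WGS84 with k₀ = 0.9996 gives E = 585532.998 m, N = 4330270.675 m.

Zone 10N: E 585500 m, N 4330300 m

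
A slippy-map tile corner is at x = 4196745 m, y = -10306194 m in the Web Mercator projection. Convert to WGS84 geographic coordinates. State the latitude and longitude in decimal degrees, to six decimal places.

lat -67.521299°, lon 37.700002°

R = 6378137 m. λ = x/R = 37.70000177°.
φ = 2·arctan(exp(y/R)) − 90° = 2·arctan(0.19872) − 90° = -67.52129903°.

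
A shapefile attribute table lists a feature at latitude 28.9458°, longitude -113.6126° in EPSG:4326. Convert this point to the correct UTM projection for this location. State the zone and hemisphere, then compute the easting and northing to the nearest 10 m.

Longitude -113.6126° lies in the 6° band [-114°, -108°), giving zone 12; latitude is north of the equator, so 12N.
Zone 12 central meridian λ₀ = 6×12 − 183 = -111°; Δλ = -2.6126°.
Transverse Mercator on WGS84 with k₀ = 0.9996 gives E = 245353.060 m, N = 3204791.873 m.

Zone 12N: E 245350 m, N 3204790 m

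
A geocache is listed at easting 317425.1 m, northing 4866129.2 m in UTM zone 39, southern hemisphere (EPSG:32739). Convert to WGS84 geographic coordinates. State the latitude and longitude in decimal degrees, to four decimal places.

Zone 39S: λ₀ = 51°, k₀ = 0.9996, false easting 500000 m, false northing 10000000 m.
Meridian distance M = (N − FN)/k₀ = -5135925.2 m.
Inverse transverse Mercator on WGS84 gives φ = -46.33379960°, λ = 48.62779973°.

lat -46.3338°, lon 48.6278°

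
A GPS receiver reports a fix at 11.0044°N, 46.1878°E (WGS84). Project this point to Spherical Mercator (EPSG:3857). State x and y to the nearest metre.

x 5141602 m, y 1232606 m

Web Mercator is spherical with R = a = 6378137 m.
x = R·λ = 6378137 × 0.806129184 = 5141602.377 m.
y = R·ln tan(π/4 + φ/2) = 6378137 × 0.193254830 = 1232605.779 m.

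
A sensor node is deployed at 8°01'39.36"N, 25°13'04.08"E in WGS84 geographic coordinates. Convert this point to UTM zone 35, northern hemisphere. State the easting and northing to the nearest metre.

E 303586 m, N 887776 m

Zone 35 central meridian λ₀ = 6×35 − 183 = 27°; Δλ = -1.7822°.
Transverse Mercator on WGS84 with k₀ = 0.9996 gives E = 303585.595 m, N = 887775.777 m.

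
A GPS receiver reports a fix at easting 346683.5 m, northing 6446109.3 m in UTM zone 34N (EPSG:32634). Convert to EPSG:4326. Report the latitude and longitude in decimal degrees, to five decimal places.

lat 58.12970°, lon 18.39640°

Zone 34N: λ₀ = 21°, k₀ = 0.9996, false easting 500000 m.
Meridian distance M = (N − FN)/k₀ = 6448688.8 m.
Inverse transverse Mercator on WGS84 gives φ = 58.12969987°, λ = 18.39640067°.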